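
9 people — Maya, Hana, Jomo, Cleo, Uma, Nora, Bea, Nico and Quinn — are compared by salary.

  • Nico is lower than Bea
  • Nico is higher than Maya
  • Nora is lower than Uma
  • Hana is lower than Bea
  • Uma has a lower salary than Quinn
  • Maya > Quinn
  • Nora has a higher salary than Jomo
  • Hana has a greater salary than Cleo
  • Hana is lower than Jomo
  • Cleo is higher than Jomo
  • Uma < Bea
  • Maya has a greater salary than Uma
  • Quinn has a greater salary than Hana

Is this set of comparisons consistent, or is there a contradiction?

We have Jomo < Cleo stated directly, yet also Cleo < Hana < Jomo by chaining the others — so Cleo < Jomo. Contradiction.

inconsistent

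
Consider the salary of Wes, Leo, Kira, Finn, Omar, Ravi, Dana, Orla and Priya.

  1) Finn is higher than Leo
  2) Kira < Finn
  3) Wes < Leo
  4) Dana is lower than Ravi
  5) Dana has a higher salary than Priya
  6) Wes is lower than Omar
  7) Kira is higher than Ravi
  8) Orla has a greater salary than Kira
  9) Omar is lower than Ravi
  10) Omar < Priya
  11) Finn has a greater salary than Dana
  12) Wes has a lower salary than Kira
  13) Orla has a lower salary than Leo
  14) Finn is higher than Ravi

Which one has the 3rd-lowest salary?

Piecing the relations together gives one ordering: Wes < Omar < Priya < Dana < Ravi < Kira < Orla < Leo < Finn.
Counting 3 from the smallest end gives Priya.

Priya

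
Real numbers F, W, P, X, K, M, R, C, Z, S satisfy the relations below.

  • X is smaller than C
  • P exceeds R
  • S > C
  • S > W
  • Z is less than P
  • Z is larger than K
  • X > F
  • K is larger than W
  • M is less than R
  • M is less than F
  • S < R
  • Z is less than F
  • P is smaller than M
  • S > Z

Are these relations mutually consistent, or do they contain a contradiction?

We have R < P stated directly, yet also P < M < F < X < C < S < R by chaining the others — so P < R. Contradiction.

inconsistent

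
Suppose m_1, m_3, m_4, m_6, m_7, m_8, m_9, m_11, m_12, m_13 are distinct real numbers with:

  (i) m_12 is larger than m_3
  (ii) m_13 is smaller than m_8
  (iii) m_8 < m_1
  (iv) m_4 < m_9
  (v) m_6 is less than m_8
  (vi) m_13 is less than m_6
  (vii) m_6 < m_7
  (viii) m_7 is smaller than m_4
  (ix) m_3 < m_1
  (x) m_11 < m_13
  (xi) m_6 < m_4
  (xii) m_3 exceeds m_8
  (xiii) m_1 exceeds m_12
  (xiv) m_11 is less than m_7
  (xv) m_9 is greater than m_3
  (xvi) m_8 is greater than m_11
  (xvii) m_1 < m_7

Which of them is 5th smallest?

The consecutive relations fix a unique order: m_11 < m_13 < m_6 < m_8 < m_3 < m_12 < m_1 < m_7 < m_4 < m_9.
The 5th smallest is m_3.

m_3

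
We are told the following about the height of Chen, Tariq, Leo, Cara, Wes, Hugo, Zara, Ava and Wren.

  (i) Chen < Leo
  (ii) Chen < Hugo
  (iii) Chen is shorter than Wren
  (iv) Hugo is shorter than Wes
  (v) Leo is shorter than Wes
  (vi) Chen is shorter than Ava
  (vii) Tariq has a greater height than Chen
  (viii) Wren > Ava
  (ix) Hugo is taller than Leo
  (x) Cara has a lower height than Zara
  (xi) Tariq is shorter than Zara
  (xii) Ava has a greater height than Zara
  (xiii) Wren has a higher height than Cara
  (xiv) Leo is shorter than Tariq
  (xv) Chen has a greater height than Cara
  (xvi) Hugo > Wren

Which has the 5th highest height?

Zara

Piecing the relations together gives one ordering: Cara < Chen < Leo < Tariq < Zara < Ava < Wren < Hugo < Wes.
The 5th largest is Zara.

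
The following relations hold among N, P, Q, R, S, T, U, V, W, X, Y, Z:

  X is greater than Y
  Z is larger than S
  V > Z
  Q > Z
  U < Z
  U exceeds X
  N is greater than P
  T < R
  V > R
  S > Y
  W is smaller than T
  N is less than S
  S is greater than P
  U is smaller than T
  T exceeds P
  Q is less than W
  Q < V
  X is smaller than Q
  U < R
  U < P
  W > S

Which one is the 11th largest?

Chaining the given pairs: Y < X < U < P < N < S < Z < Q < W < T < R < V.
The 11th largest is X.

X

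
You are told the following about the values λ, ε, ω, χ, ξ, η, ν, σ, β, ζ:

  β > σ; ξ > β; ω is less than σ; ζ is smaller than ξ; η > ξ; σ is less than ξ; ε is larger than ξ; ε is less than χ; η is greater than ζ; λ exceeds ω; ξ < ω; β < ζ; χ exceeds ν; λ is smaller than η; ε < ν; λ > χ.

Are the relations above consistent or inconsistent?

Chaining the given relations yields ω < σ < β < ζ < ξ, so ω < ξ. But one relation states ξ < ω. These cannot both hold.

inconsistent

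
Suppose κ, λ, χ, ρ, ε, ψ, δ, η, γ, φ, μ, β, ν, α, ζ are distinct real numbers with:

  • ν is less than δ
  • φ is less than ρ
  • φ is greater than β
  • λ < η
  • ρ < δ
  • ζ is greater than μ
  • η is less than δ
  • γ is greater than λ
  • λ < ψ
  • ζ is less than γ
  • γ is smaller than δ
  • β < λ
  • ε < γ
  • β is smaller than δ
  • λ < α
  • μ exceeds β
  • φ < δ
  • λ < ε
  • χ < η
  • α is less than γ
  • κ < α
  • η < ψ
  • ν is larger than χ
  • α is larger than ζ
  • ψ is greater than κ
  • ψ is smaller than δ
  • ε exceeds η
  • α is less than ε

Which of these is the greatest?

δ

Chaining downward from δ: directly below it, β, φ, ν, η, ψ, γ, ρ; then λ, κ, ζ, χ, α, ε; then μ.
That covers every other element, and nothing is given above δ, so δ is the greatest.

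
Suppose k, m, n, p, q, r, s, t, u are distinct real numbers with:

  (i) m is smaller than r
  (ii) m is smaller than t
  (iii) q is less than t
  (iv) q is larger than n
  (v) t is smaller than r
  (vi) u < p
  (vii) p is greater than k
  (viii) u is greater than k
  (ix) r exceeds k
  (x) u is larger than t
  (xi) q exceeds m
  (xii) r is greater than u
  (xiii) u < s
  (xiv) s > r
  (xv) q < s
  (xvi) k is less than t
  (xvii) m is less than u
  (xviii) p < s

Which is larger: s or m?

m < q and q < t give m < t.
With t < u: m < q < t < u.
With u < r: m < q < t < u < r.
Then r < s extends the chain to s.
So m < s; s is the larger of the two.

s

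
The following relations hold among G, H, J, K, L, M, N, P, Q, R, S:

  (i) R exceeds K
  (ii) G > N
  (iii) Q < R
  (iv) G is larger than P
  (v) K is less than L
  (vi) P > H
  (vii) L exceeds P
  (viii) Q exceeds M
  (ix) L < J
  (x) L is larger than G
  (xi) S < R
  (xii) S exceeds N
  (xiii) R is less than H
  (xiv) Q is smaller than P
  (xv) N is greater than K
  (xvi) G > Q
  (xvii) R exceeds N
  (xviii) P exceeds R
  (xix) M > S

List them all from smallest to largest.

Each adjacent pair is fixed by a given relation: K < N; N < S; S < M; M < Q; Q < R; R < H; H < P; P < G; G < L; L < J. Chaining them end to end gives the full order.

K < N < S < M < Q < R < H < P < G < L < J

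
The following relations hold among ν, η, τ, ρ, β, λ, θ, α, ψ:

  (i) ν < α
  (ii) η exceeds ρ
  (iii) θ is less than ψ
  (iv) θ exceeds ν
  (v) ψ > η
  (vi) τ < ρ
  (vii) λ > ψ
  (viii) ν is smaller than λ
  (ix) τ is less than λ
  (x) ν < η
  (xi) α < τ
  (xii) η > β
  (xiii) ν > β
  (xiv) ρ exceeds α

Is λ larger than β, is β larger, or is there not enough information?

λ

Link the given pairs in sequence: β < ν; ν < α; α < τ; τ < ρ; ρ < η; η < ψ; ψ < λ.
Together: β < ν < α < τ < ρ < η < ψ < λ.
So λ is larger.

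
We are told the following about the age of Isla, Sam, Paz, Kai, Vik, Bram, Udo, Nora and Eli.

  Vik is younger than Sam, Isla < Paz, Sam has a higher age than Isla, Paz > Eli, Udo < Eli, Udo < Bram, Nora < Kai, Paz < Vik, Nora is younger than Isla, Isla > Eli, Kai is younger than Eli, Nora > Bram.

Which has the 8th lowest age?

Vik

Piecing the relations together gives one ordering: Udo < Bram < Nora < Kai < Eli < Isla < Paz < Vik < Sam.
The 8th smallest is Vik.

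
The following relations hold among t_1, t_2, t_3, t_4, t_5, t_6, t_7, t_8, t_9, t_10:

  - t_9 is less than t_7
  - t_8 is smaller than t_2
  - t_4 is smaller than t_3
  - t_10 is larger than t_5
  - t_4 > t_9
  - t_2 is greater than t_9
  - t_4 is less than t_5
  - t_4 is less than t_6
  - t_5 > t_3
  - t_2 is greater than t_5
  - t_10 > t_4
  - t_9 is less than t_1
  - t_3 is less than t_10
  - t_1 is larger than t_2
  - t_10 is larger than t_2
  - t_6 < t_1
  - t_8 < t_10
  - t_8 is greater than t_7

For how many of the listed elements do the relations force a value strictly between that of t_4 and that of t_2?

The relations place t_4 below t_2. An element lies strictly between them when it is forced above t_4 and also forced below t_2.
Above t_4: {t_3, t_5, t_6, t_10, t_1}. Below t_2: {t_9, t_7, t_3, t_5, t_8}.
Intersection: {t_3, t_5} — 2.

2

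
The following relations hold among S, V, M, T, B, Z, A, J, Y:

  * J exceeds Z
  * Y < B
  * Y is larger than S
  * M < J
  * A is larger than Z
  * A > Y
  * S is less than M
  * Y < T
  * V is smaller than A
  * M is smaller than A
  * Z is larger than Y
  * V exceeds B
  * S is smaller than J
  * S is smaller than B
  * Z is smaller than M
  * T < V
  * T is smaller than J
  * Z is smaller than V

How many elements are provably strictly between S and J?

Chaining upward from S reaches: Y, Z, T, M, B, V, A.
Chaining downward from J reaches: Y, Z, T, M.
Strictly between S and J are those in both lists: Y, Z, T, M — 4 elements.

4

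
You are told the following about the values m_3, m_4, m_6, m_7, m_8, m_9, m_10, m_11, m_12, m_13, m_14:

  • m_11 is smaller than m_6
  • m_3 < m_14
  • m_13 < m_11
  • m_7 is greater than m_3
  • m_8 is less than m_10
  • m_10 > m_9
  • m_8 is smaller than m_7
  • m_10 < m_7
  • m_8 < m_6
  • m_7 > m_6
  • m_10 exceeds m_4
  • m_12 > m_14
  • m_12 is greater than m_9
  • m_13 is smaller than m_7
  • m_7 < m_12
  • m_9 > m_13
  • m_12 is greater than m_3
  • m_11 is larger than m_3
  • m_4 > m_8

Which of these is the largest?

m_12

m_8 is not greatest since m_8 < m_10; m_3 is not greatest since m_3 < m_14; m_13 is not greatest since m_13 < m_11; m_9 is not greatest since m_9 < m_12; m_4 is not greatest since m_4 < m_10; m_11 is not greatest since m_11 < m_6; m_14 is not greatest since m_14 < m_12; m_6 is not greatest since m_6 < m_7; m_10 is not greatest since m_10 < m_7; m_7 is not greatest since m_7 < m_12.
Only m_12 has nothing above it, so m_12 is the largest.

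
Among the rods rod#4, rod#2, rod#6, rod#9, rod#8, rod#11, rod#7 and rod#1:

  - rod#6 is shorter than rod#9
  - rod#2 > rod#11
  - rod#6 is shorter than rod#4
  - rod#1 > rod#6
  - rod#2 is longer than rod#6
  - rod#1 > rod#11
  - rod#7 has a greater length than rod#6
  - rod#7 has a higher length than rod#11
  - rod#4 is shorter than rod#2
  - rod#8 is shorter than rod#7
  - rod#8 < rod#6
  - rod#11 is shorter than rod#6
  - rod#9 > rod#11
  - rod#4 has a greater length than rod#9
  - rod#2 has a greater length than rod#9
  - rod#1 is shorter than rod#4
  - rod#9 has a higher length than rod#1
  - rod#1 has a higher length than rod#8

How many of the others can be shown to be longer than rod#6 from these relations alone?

From rod#6 the given relations immediately reach rod#1, rod#9, rod#7, rod#4, rod#2.
Nothing else is reachable above rod#6; 5 in all.

5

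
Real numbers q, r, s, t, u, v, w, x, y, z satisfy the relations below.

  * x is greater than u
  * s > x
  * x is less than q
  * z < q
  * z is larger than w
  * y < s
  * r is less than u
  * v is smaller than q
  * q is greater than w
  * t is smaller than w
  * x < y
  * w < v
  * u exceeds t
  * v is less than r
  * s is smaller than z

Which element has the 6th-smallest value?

Chaining the given pairs: t < w < v < r < u < x < y < s < z < q.
The 6th smallest is x.

x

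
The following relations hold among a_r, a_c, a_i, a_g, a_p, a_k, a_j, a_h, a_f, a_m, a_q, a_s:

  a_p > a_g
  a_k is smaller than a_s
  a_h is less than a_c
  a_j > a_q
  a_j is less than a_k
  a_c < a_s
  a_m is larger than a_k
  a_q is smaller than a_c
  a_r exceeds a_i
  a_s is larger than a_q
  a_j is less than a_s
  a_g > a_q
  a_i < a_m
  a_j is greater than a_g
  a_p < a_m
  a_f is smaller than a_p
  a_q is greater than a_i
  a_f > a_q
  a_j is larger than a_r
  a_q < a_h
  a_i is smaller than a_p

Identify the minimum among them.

a_i

Chaining upward from a_i: directly above it, a_q, a_r, a_p, a_m; then a_h, a_f, a_c, a_g, a_j, a_s; then a_k.
That covers every other element, and nothing is given below a_i, so a_i is the minimum.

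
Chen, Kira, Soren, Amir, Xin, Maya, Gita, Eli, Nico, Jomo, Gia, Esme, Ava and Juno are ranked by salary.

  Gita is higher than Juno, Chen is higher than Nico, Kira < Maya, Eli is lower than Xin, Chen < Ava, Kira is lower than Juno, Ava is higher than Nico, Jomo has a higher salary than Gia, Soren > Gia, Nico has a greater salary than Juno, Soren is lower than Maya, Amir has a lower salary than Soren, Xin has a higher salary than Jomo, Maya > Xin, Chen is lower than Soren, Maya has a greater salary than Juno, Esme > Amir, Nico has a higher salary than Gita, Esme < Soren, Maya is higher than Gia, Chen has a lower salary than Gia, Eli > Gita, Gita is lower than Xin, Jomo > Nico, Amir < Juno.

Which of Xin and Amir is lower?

Amir

The relevant relations are Amir < Juno; Juno < Gita; Gita < Nico; Nico < Chen; Chen < Gia; Gia < Jomo; Jomo < Xin.
Chaining these gives Amir < Juno < Gita < Nico < Chen < Gia < Jomo < Xin.
So Amir < Xin; Amir is the lower of the two.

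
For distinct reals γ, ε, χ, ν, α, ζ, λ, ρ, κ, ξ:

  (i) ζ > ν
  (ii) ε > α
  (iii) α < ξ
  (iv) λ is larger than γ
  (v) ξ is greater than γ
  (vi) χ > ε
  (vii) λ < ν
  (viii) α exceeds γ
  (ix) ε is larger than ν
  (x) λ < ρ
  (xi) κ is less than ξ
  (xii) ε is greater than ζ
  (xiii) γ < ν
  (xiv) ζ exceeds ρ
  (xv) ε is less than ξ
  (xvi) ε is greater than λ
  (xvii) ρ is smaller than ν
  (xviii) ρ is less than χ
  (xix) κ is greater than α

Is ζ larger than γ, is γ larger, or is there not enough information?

ζ

γ < λ and λ < ρ give γ < ρ.
With ρ < ν: γ < λ < ρ < ν.
Then ν < ζ extends the chain to ζ.
So ζ is larger.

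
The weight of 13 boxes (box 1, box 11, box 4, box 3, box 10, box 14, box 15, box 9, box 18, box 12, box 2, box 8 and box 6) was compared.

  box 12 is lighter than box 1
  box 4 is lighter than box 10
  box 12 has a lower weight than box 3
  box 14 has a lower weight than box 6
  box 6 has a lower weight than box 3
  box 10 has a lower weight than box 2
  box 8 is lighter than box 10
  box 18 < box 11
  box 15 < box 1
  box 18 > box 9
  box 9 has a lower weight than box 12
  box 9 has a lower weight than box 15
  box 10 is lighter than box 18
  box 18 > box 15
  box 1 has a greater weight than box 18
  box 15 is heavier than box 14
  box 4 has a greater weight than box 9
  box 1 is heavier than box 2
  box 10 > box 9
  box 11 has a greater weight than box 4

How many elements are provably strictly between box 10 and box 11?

The relations place box 10 below box 11. An element lies strictly between them when it is forced above box 10 and also forced below box 11.
Above box 10: {box 18, box 2, box 1}. Below box 11: {box 8, box 9, box 4, box 14, box 15, box 18}.
Intersection: {box 18} — 1.

1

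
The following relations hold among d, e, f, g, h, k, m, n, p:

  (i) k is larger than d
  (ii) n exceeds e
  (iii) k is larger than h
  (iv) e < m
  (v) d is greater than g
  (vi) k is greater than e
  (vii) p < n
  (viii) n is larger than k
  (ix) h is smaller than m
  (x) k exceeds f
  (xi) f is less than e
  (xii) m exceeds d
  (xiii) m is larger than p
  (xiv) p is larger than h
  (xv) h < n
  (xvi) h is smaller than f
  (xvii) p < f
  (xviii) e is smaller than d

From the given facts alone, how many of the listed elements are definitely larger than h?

Directly above h: p, f, k, m, n.
One step further: e (6 so far).
One step further: d (7 so far).
No other element is forced above h by the given relations, so the count is 7.

7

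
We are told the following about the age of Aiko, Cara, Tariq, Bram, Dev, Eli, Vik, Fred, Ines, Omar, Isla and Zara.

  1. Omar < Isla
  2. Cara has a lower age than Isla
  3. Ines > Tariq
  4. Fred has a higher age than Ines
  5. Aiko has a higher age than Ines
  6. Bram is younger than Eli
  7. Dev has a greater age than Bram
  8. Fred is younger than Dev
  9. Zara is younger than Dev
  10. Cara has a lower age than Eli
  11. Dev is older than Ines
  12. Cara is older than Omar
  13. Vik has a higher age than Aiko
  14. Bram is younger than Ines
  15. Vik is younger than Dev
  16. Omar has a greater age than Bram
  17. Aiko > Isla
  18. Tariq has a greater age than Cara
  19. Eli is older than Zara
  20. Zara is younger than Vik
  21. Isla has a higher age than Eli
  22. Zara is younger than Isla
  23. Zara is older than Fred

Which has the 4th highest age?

Piecing the relations together gives one ordering: Bram < Omar < Cara < Tariq < Ines < Fred < Zara < Eli < Isla < Aiko < Vik < Dev.
The 4th largest is Isla.

Isla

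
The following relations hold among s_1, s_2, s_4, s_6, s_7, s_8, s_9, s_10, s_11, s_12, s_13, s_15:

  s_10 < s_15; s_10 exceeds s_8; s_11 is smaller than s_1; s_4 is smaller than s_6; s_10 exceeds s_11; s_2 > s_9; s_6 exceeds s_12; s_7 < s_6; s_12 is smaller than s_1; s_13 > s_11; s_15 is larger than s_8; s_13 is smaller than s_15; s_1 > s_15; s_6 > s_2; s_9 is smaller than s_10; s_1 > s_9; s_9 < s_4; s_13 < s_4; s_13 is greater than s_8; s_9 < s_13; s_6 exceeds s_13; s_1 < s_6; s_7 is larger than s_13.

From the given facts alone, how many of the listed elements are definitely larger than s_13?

5

Directly above s_13: s_7, s_15, s_4, s_6.
One step further: s_1 (5 so far).
No other element is forced above s_13 by the given relations, so the count is 5.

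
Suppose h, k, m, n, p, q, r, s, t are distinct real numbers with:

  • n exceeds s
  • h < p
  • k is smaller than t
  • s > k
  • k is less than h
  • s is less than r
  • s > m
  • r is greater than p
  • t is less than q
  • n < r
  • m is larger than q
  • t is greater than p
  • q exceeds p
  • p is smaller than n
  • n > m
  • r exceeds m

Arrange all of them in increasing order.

The consecutive links are each given: k < h; h < p; p < t; t < q; q < m; m < s; s < n; n < r.

k < h < p < t < q < m < s < n < r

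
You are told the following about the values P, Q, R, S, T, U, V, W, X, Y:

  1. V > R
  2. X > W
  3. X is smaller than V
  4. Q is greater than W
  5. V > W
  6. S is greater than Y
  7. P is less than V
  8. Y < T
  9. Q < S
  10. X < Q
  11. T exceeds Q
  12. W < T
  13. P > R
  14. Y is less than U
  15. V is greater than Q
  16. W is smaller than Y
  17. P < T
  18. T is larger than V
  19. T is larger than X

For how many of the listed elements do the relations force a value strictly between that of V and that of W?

The relations place W below V. An element lies strictly between them when it is forced above W and also forced below V.
Above W: {Y, U, X, Q, S, T}. Below V: {R, X, Q, P}.
Intersection: {X, Q} — 2.

2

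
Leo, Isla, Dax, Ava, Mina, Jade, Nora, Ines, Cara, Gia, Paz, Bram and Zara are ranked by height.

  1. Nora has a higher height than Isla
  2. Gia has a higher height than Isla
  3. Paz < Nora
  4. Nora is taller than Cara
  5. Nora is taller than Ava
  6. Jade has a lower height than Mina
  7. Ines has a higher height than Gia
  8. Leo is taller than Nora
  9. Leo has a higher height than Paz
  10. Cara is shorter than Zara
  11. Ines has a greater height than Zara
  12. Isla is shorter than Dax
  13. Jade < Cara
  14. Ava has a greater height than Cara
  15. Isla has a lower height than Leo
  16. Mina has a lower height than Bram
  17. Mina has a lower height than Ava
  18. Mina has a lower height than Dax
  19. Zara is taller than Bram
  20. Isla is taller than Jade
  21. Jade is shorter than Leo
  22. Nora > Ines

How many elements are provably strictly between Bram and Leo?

The relations place Bram below Leo. An element lies strictly between them when it is forced above Bram and also forced below Leo.
Above Bram: {Zara, Ines, Nora}. Below Leo: {Paz, Jade, Isla, Cara, Mina, Gia, Zara, Ava, Ines, Nora}.
Intersection: {Zara, Ines, Nora} — 3.

3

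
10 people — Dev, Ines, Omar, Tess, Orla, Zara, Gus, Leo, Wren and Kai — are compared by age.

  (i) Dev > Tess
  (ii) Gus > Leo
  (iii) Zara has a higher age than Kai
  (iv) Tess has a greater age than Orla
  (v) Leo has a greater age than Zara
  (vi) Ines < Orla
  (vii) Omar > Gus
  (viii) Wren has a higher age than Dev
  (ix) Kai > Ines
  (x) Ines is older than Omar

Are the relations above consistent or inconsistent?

We have Ines < Kai stated directly, yet also Kai < Zara < Leo < Gus < Omar < Ines by chaining the others — so Kai < Ines. Contradiction.

inconsistent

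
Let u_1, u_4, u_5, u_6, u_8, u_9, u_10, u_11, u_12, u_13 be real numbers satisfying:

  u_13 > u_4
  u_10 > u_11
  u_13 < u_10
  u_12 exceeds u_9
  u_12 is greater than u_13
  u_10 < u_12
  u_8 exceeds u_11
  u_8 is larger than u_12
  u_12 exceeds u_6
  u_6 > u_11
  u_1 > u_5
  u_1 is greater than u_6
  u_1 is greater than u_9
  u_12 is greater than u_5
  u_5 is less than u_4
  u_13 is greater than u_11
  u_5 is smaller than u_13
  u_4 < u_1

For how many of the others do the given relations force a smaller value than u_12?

The elements the relations force below u_12 are u_11, u_5, u_4, u_13, u_10, u_6, u_9 — no chain reaches any other.
That is 7.

7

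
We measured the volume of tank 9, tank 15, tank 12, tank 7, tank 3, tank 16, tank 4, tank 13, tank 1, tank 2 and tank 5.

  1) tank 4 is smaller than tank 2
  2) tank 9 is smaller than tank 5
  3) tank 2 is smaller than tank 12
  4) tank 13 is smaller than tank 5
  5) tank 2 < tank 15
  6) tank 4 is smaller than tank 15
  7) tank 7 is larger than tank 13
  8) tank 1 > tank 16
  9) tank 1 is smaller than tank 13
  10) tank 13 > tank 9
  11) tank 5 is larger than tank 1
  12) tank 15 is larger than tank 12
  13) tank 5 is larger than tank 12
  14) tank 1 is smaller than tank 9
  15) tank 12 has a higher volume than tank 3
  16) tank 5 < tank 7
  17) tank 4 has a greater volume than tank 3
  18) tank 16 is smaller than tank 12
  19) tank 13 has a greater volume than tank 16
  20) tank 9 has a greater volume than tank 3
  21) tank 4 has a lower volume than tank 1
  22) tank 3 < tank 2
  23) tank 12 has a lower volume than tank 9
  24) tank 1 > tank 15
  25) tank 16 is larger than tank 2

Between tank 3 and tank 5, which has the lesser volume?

Following the relations from tank 3: tank 3 < tank 4 < tank 2 < tank 16 < tank 12 < tank 15 < tank 1 < tank 9 < tank 13 < tank 5.
So tank 3 < tank 5; tank 3 is the smaller of the two.

tank 3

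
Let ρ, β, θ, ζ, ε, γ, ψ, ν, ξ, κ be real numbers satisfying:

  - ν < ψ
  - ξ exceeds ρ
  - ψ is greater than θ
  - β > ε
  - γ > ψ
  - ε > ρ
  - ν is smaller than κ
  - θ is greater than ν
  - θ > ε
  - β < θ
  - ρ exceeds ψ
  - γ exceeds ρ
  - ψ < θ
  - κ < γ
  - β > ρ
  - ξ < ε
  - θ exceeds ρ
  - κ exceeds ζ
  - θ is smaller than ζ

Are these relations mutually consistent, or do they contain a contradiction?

We have θ < ψ stated directly, yet also ψ < ρ < ξ < ε < β < θ by chaining the others — so ψ < θ. Contradiction.

inconsistent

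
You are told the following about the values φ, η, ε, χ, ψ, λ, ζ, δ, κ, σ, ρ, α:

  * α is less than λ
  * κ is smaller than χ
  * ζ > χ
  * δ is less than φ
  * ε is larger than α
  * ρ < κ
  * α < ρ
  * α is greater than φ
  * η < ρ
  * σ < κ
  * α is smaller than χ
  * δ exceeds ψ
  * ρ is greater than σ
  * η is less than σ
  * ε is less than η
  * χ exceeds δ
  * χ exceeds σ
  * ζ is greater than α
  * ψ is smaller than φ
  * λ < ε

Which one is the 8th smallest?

σ

Chaining the given pairs: ψ < δ < φ < α < λ < ε < η < σ < ρ < κ < χ < ζ.
The 8th smallest is σ.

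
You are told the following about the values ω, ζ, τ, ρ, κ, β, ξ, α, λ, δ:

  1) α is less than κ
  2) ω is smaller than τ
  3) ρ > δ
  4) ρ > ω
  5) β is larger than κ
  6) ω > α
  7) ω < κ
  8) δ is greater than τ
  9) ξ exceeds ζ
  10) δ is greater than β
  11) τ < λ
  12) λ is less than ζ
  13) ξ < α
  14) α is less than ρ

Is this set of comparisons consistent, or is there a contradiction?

inconsistent

Chaining the given relations yields τ < λ < ζ < ξ < α < ω, so τ < ω. But one relation states ω < τ. These cannot both hold.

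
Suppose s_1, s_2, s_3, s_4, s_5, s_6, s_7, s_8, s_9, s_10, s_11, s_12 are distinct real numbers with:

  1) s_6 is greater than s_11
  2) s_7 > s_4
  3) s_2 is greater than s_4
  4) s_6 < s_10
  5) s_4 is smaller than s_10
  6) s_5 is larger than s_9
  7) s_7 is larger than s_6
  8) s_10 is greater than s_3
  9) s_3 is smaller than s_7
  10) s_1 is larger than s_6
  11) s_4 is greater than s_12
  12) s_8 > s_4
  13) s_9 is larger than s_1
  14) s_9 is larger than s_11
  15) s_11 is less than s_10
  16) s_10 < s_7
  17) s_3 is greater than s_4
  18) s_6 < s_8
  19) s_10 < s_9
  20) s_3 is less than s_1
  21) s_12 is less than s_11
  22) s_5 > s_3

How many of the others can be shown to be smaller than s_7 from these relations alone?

From s_7 the given relations immediately reach s_4, s_6, s_3, s_10.
From those, s_12, s_11 — 6 in total.
Nothing else is reachable below s_7; 6 in all.

6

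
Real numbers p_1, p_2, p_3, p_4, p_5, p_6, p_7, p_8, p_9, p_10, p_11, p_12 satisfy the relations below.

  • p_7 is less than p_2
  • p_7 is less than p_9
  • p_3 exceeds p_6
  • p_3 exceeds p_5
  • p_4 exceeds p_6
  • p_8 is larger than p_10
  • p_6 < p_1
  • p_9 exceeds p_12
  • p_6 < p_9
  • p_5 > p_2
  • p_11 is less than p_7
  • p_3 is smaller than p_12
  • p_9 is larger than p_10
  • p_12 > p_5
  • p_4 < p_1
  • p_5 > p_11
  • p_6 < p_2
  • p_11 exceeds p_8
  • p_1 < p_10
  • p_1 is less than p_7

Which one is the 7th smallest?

Piecing the relations together gives one ordering: p_6 < p_4 < p_1 < p_10 < p_8 < p_11 < p_7 < p_2 < p_5 < p_3 < p_12 < p_9.
The 7th smallest is p_7.

p_7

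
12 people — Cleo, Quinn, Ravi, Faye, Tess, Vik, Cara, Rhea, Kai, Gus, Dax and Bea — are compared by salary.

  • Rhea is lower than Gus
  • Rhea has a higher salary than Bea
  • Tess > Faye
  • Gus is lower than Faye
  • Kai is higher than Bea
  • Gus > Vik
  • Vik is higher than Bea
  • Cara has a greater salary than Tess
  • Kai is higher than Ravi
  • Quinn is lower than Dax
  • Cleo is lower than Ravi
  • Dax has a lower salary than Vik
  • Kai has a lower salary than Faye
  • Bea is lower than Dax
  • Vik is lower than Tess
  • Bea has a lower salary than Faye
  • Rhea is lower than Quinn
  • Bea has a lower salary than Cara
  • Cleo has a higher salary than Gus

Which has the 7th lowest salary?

Cleo

Chaining the given pairs: Bea < Rhea < Quinn < Dax < Vik < Gus < Cleo < Ravi < Kai < Faye < Tess < Cara.
Counting 7 from the smallest end gives Cleo.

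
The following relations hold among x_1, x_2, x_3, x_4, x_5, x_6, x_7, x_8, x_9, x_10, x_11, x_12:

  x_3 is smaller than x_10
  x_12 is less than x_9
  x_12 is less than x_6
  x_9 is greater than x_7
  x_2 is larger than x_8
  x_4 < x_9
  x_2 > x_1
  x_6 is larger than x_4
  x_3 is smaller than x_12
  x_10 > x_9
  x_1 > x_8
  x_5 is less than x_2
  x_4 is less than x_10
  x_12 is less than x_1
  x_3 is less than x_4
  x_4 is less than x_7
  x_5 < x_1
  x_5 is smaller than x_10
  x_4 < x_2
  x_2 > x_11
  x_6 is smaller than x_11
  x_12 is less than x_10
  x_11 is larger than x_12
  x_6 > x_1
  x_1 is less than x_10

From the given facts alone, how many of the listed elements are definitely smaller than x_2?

8

Directly below x_2: x_5, x_4, x_8, x_1, x_11.
One step further: x_3, x_12, x_6 (8 so far).
Nothing else is reachable below x_2; 8 in all.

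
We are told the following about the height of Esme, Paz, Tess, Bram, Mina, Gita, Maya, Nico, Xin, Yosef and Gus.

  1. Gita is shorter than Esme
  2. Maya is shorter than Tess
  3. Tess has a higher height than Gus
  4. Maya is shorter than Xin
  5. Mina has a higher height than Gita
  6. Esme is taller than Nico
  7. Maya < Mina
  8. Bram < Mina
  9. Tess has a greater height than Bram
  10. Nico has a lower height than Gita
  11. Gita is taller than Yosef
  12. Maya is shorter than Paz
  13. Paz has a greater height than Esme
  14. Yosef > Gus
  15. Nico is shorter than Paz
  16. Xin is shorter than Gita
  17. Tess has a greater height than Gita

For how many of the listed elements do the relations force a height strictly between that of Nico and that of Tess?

1

The relations place Nico below Tess. An element lies strictly between them when it is forced above Nico and also forced below Tess.
Above Nico: {Gita, Esme, Mina, Paz}. Below Tess: {Gus, Maya, Xin, Yosef, Gita, Bram}.
Intersection: {Gita} — 1.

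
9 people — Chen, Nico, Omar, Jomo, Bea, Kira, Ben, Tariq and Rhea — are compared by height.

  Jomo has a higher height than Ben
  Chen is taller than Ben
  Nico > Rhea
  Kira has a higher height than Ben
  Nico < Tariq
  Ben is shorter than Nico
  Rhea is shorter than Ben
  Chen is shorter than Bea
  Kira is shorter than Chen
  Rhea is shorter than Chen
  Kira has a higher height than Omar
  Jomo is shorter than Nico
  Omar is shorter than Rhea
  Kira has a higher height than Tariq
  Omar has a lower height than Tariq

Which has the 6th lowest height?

Tariq

Chaining the given pairs: Omar < Rhea < Ben < Jomo < Nico < Tariq < Kira < Chen < Bea.
The 6th smallest is Tariq.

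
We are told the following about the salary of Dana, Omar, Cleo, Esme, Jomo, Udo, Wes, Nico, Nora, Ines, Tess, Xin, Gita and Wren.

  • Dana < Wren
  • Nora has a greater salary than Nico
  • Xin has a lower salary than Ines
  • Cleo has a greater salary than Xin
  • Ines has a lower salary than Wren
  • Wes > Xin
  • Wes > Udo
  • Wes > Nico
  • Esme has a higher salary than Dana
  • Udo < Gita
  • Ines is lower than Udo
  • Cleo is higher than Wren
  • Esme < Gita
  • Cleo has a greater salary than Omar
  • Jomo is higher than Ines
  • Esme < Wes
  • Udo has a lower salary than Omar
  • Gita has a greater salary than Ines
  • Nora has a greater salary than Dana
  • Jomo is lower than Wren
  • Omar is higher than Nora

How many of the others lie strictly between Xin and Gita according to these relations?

2

The relations place Xin below Gita. An element lies strictly between them when it is forced above Xin and also forced below Gita.
Above Xin: {Ines, Jomo, Udo, Omar, Wes, Wren, Cleo}. Below Gita: {Dana, Ines, Udo, Esme}.
Intersection: {Ines, Udo} — 2.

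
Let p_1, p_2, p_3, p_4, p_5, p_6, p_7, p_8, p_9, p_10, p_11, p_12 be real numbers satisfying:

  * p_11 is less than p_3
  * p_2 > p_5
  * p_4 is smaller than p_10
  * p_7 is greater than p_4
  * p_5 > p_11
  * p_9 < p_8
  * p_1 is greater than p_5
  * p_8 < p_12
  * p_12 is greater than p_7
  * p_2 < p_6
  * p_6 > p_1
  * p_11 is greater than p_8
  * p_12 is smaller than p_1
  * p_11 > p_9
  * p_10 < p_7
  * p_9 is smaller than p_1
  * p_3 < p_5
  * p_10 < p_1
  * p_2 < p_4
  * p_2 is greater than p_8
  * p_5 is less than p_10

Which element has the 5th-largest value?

p_10

Piecing the relations together gives one ordering: p_9 < p_8 < p_11 < p_3 < p_5 < p_2 < p_4 < p_10 < p_7 < p_12 < p_1 < p_6.
Counting 5 from the largest end gives p_10.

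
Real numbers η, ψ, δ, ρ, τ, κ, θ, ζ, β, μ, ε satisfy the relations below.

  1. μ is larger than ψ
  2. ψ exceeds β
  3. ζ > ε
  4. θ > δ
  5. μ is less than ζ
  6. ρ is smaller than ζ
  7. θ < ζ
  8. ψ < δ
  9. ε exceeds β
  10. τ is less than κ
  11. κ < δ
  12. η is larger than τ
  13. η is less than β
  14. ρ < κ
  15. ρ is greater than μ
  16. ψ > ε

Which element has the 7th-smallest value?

ρ

Chaining the given pairs: τ < η < β < ε < ψ < μ < ρ < κ < δ < θ < ζ.
The 7th smallest is ρ.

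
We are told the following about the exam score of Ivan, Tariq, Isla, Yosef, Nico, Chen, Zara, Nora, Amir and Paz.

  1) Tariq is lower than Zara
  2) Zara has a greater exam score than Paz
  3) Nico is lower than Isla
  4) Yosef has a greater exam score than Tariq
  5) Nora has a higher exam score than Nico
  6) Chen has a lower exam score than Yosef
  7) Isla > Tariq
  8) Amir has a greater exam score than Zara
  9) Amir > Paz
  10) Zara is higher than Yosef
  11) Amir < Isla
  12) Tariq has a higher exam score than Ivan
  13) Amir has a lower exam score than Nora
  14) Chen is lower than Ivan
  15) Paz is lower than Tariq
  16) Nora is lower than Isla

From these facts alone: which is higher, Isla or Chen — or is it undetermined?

Isla

The relevant relations are Chen < Ivan; Ivan < Tariq; Tariq < Yosef; Yosef < Zara; Zara < Amir; Amir < Nora; Nora < Isla.
Chaining these gives Chen < Ivan < Tariq < Yosef < Zara < Amir < Nora < Isla.
So Isla is higher.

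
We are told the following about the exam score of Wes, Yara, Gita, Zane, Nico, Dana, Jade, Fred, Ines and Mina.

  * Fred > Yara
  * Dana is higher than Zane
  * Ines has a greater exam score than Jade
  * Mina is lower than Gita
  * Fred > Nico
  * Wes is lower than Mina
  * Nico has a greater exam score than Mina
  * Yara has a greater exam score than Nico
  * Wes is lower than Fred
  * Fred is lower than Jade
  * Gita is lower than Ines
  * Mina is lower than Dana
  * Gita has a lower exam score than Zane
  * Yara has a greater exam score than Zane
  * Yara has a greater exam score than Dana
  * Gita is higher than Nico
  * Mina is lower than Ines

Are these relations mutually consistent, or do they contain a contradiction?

consistent

The single ordering Wes < Mina < Nico < Gita < Zane < Dana < Yara < Fred < Jade < Ines satisfies every listed relation, so no contradiction arises.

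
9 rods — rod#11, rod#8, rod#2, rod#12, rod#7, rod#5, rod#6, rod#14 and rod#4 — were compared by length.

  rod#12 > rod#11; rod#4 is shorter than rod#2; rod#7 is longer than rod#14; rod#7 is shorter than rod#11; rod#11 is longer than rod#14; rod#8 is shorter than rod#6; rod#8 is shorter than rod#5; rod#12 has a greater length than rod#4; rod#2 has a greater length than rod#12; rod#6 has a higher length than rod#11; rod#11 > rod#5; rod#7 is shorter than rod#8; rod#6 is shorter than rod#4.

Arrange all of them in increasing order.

rod#14 < rod#7 < rod#8 < rod#5 < rod#11 < rod#6 < rod#4 < rod#12 < rod#2

Each adjacent pair is fixed by a given relation: rod#14 < rod#7; rod#7 < rod#8; rod#8 < rod#5; rod#5 < rod#11; rod#11 < rod#6; rod#6 < rod#4; rod#4 < rod#12; rod#12 < rod#2. Chaining them end to end gives the full order.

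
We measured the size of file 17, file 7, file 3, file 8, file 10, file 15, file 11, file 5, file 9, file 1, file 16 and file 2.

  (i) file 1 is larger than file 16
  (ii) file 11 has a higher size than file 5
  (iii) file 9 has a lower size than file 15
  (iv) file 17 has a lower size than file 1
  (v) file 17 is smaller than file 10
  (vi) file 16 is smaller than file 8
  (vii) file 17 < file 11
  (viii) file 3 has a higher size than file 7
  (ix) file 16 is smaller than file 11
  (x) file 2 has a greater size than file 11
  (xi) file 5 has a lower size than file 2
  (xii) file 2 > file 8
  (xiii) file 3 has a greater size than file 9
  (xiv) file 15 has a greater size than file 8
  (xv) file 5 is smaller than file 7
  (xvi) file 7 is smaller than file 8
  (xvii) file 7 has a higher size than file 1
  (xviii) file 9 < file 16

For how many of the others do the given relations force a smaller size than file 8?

The elements the relations force below file 8 are file 9, file 17, file 16, file 5, file 1, file 7 — no chain reaches any other.
That is 6.

6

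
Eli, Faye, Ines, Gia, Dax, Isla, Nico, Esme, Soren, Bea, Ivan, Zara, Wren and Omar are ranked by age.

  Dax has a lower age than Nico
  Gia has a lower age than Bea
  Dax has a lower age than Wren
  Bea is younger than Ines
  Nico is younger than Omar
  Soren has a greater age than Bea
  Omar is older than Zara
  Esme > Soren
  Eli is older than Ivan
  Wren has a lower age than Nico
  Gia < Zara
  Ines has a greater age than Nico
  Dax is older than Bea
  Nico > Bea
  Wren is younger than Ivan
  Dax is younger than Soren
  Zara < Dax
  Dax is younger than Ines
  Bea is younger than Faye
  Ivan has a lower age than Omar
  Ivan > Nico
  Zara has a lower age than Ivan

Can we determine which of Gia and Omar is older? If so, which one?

Omar

The relevant relations are Gia < Zara; Zara < Dax; Dax < Wren; Wren < Nico; Nico < Ivan; Ivan < Omar.
Together: Gia < Zara < Dax < Wren < Nico < Ivan < Omar.
So Omar is older.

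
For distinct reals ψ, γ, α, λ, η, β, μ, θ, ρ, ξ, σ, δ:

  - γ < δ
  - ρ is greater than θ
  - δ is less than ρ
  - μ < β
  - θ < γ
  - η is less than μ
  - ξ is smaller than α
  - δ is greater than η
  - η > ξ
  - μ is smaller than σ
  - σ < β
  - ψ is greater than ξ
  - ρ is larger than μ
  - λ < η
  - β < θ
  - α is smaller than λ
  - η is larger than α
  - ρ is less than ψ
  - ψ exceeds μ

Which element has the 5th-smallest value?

μ

Chaining the given pairs: ξ < α < λ < η < μ < σ < β < θ < γ < δ < ρ < ψ.
Counting 5 from the smallest end gives μ.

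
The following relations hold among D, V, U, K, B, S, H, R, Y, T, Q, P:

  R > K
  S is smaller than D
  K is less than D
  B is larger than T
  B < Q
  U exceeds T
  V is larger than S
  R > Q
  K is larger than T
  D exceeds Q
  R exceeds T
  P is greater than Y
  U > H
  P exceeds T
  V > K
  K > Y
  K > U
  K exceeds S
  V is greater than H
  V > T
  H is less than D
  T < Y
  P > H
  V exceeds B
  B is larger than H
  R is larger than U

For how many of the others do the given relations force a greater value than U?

4

From U the given relations immediately reach K, R.
From those, D, V — 4 in total.
No other element is forced above U by the given relations, so the count is 4.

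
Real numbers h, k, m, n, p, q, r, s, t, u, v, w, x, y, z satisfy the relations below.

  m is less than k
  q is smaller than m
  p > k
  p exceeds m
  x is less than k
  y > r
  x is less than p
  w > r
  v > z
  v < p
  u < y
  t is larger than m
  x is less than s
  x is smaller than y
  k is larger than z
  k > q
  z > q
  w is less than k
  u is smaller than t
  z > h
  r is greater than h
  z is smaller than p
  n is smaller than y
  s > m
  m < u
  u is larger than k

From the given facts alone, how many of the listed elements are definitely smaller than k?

From k the given relations immediately reach w, q, z, x, m.
From those, h, r — 7 in total.
No other element is forced below k by the given relations, so the count is 7.

7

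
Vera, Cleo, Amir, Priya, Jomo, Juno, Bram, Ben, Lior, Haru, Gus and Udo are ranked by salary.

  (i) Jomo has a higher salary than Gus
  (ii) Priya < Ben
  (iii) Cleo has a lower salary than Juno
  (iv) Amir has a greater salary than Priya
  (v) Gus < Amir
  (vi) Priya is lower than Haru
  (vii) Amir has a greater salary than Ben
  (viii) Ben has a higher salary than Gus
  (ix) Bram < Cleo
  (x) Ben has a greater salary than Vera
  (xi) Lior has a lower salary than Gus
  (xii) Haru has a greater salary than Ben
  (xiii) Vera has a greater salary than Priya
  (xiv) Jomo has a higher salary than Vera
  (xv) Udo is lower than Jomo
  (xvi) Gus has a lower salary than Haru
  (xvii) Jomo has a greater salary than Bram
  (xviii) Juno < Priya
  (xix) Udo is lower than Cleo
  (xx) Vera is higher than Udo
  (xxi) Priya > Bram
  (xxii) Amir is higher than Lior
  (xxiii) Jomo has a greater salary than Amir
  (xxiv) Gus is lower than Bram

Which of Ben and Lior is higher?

Ben

Following the relations from Lior: Lior < Gus < Bram < Cleo < Juno < Priya < Vera < Ben.
So Lior < Ben; Ben is the higher of the two.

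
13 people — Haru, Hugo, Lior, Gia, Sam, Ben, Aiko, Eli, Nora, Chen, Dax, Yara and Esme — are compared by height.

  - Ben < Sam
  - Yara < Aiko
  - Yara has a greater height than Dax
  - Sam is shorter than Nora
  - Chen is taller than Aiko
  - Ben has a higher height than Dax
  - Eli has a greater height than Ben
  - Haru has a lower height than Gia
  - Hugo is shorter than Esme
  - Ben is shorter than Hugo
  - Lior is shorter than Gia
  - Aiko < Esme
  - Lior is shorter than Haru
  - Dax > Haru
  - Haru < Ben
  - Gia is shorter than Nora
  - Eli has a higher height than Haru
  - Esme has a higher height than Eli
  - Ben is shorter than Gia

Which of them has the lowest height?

Lior

Haru is not least since Lior < Haru; Dax is not least since Haru < Dax; Ben is not least since Haru < Ben; Gia is not least since Ben < Gia; Yara is not least since Dax < Yara; Sam is not least since Ben < Sam; Aiko is not least since Yara < Aiko; Eli is not least since Haru < Eli; Hugo is not least since Ben < Hugo; Esme is not least since Aiko < Esme; Chen is not least since Aiko < Chen; Nora is not least since Sam < Nora.
Only Lior has nothing below it, so Lior is the lowest height.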